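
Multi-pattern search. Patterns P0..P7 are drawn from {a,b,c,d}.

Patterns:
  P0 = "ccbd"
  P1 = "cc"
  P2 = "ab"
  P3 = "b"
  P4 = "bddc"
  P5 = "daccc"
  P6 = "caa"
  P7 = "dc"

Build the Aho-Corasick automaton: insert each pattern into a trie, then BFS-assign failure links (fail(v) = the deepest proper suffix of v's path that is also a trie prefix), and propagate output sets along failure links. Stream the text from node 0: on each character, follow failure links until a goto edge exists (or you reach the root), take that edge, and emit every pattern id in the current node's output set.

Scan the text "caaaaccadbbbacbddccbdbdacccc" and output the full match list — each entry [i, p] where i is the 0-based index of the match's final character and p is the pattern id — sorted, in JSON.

Build:
Trie nodes:
  0='ε' goto a→5 b→7 c→1 d→11
  1='c' goto a→16 c→2
  2='cc' goto b→3  ←P1
  3='ccb' goto d→4
  4='ccbd' goto ·  ←P0
  5='a' goto b→6
  6='ab' goto ·  ←P2
  7='b' goto d→8  ←P3
  8='bd' goto d→9
  9='bdd' goto c→10
  10='bddc' goto ·  ←P4
  11='d' goto a→12 c→18
  12='da' goto c→13
  13='dac' goto c→14
  14='dacc' goto c→15
  15='daccc' goto ·  ←P5
  16='ca' goto a→17
  17='caa' goto ·  ←P6
  18='dc' goto ·  ←P7

BFS fail/out derivation:
  n1('c'): parent n0 fail=0; on 'c' 0 → fail=0;  out ∅∪∅=∅
  n5('a'): parent n0 fail=0; on 'a' 0 → fail=0;  out ∅∪∅=∅
  n7('b'): parent n0 fail=0; on 'b' 0 → fail=0;  out {3}∪∅={3}
  n11('d'): parent n0 fail=0; on 'd' 0 → fail=0;  out ∅∪∅=∅
  n2('cc'): parent n1 fail=0; on 'c' 0 → fail=1;  out {1}∪∅={1}
  n6('ab'): parent n5 fail=0; on 'b' 0 → fail=7;  out {2}∪{3}={2,3}
  n8('bd'): parent n7 fail=0; on 'd' 0 → fail=11;  out ∅∪∅=∅
  n12('da'): parent n11 fail=0; on 'a' 0 → fail=5;  out ∅∪∅=∅
  n16('ca'): parent n1 fail=0; on 'a' 0 → fail=5;  out ∅∪∅=∅
  n18('dc'): parent n11 fail=0; on 'c' 0 → fail=1;  out {7}∪∅={7}
  n3('ccb'): parent n2 fail=1; on 'b' 1→0 → fail=7;  out ∅∪{3}={3}
  n9('bdd'): parent n8 fail=11; on 'd' 11→0 → fail=11;  out ∅∪∅=∅
  n13('dac'): parent n12 fail=5; on 'c' 5→0 → fail=1;  out ∅∪∅=∅
  n17('caa'): parent n16 fail=5; on 'a' 5→0 → fail=5;  out {6}∪∅={6}
  n4('ccbd'): parent n3 fail=7; on 'd' 7 → fail=8;  out {0}∪∅={0}
  n10('bddc'): parent n9 fail=11; on 'c' 11 → fail=18;  out {4}∪{7}={4,7}
  n14('dacc'): parent n13 fail=1; on 'c' 1 → fail=2;  out ∅∪{1}={1}
  n15('daccc'): parent n14 fail=2; on 'c' 2→1 → fail=2;  out {5}∪{1}={1,5}

Scan:
[0] read 'c'  n0⇒n1
[1] read 'a'  n1⇒n16
[2] read 'a'  n16⇒n17  ** P6@[0:2]
[3] read 'a'  n17⇒n5 (via fail)
[4] read 'a'  n5⇒n5 (via fail)
[5] read 'c'  n5⇒n1 (via fail)
[6] read 'c'  n1⇒n2  ** P1@[5:6]
[7] read 'a'  n2⇒n16 (via fail)
[8] read 'd'  n16⇒n11 (via fail)
[9] read 'b'  n11⇒n7 (via fail)  ** P3@[9:9]
[10] read 'b'  n7⇒n7 (via fail)  ** P3@[10:10]
[11] read 'b'  n7⇒n7 (via fail)  ** P3@[11:11]
[12] read 'a'  n7⇒n5 (via fail)
[13] read 'c'  n5⇒n1 (via fail)
[14] read 'b'  n1⇒n7 (via fail)  ** P3@[14:14]
[15] read 'd'  n7⇒n8
[16] read 'd'  n8⇒n9
[17] read 'c'  n9⇒n10  ** P4@[14:17],P7@[16:17]
[18] read 'c'  n10⇒n2 (via fail)  ** P1@[17:18]
[19] read 'b'  n2⇒n3  ** P3@[19:19]
[20] read 'd'  n3⇒n4  ** P0@[17:20]
[21] read 'b'  n4⇒n7 (via fail)  ** P3@[21:21]
[22] read 'd'  n7⇒n8
[23] read 'a'  n8⇒n12 (via fail)
[24] read 'c'  n12⇒n13
[25] read 'c'  n13⇒n14  ** P1@[24:25]
[26] read 'c'  n14⇒n15  ** P1@[25:26],P5@[22:26]
[27] read 'c'  n15⇒n2 (via fail)  ** P1@[26:27]

Result: [[2,6],[6,1],[9,3],[10,3],[11,3],[14,3],[17,4],[17,7],[18,1],[19,3],[20,0],[21,3],[25,1],[26,1],[26,5],[27,1]]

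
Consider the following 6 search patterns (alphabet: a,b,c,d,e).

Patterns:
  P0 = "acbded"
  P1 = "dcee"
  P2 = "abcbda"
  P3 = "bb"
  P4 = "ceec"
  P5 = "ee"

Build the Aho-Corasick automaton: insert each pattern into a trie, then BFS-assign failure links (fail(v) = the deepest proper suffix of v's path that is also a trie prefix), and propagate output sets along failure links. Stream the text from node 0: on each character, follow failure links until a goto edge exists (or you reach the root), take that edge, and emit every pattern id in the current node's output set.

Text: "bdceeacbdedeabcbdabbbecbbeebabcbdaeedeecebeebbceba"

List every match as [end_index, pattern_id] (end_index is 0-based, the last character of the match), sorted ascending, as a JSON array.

Build automaton:
Trie nodes:
  n0 'ε': a→1 b→16 c→18 d→7 e→22
  n1 'a': b→11 c→2
  n2 'ac': b→3
  n3 'acb': d→4
  n4 'acbd': e→5
  n5 'acbde': d→6
  n6 'acbded': ·  ←P0
  n7 'd': c→8
  n8 'dc': e→9
  n9 'dce': e→10
  n10 'dcee': ·  ←P1
  n11 'ab': c→12
  n12 'abc': b→13
  n13 'abcb': d→14
  n14 'abcbd': a→15
  n15 'abcbda': ·  ←P2
  n16 'b': b→17
  n17 'bb': ·  ←P3
  n18 'c': e→19
  n19 'ce': e→20
  n20 'cee': c→21
  n21 'ceec': ·  ←P4
  n22 'e': e→23
  n23 'ee': ·  ←P5

BFS fail/out derivation:
  fail(1) 'a': from fail(0)=0 chase 'a': 0 ⇒ 0;  out=∅∪out(0)=∅
  fail(7) 'd': from fail(0)=0 chase 'd': 0 ⇒ 0;  out=∅∪out(0)=∅
  fail(16) 'b': from fail(0)=0 chase 'b': 0 ⇒ 0;  out=∅∪out(0)=∅
  fail(18) 'c': from fail(0)=0 chase 'c': 0 ⇒ 0;  out=∅∪out(0)=∅
  fail(22) 'e': from fail(0)=0 chase 'e': 0 ⇒ 0;  out=∅∪out(0)=∅
  fail(2) 'ac': from fail(1)=0 chase 'c': 0 ⇒ 18;  out=∅∪out(18)=∅
  fail(8) 'dc': from fail(7)=0 chase 'c': 0 ⇒ 18;  out=∅∪out(18)=∅
  fail(11) 'ab': from fail(1)=0 chase 'b': 0 ⇒ 16;  out=∅∪out(16)=∅
  fail(17) 'bb': from fail(16)=0 chase 'b': 0 ⇒ 16;  out={3}∪out(16)={3}
  fail(19) 'ce': from fail(18)=0 chase 'e': 0 ⇒ 22;  out=∅∪out(22)=∅
  fail(23) 'ee': from fail(22)=0 chase 'e': 0 ⇒ 22;  out={5}∪out(22)={5}
  fail(3) 'acb': from fail(2)=18 chase 'b': 18→0 ⇒ 16;  out=∅∪out(16)=∅
  fail(9) 'dce': from fail(8)=18 chase 'e': 18 ⇒ 19;  out=∅∪out(19)=∅
  fail(12) 'abc': from fail(11)=16 chase 'c': 16→0 ⇒ 18;  out=∅∪out(18)=∅
  fail(20) 'cee': from fail(19)=22 chase 'e': 22 ⇒ 23;  out=∅∪out(23)={5}
  fail(4) 'acbd': from fail(3)=16 chase 'd': 16→0 ⇒ 7;  out=∅∪out(7)=∅
  fail(10) 'dcee': from fail(9)=19 chase 'e': 19 ⇒ 20;  out={1}∪out(20)={1,5}
  fail(13) 'abcb': from fail(12)=18 chase 'b': 18→0 ⇒ 16;  out=∅∪out(16)=∅
  fail(21) 'ceec': from fail(20)=23 chase 'c': 23→22→0 ⇒ 18;  out={4}∪out(18)={4}
  fail(5) 'acbde': from fail(4)=7 chase 'e': 7→0 ⇒ 22;  out=∅∪out(22)=∅
  fail(14) 'abcbd': from fail(13)=16 chase 'd': 16→0 ⇒ 7;  out=∅∪out(7)=∅
  fail(6) 'acbded': from fail(5)=22 chase 'd': 22→0 ⇒ 7;  out={0}∪out(7)={0}
  fail(15) 'abcbda': from fail(14)=7 chase 'a': 7→0 ⇒ 1;  out={2}∪out(1)={2}

Text stream:
pos 0 'b': at 16
pos 1 'd': at 7 ·f
pos 2 'c': at 8
pos 3 'e': at 9
pos 4 'e': at 10  emit P1@[1:4],P5@[3:4]
pos 5 'a': at 1 ·f
pos 6 'c': at 2
pos 7 'b': at 3
pos 8 'd': at 4
pos 9 'e': at 5
pos 10 'd': at 6  emit P0@[5:10]
pos 11 'e': at 22 ·f
pos 12 'a': at 1 ·f
pos 13 'b': at 11
pos 14 'c': at 12
pos 15 'b': at 13
pos 16 'd': at 14
pos 17 'a': at 15  emit P2@[12:17]
pos 18 'b': at 11 ·f
pos 19 'b': at 17 ·f  emit P3@[18:19]
pos 20 'b': at 17 ·f  emit P3@[19:20]
pos 21 'e': at 22 ·f
pos 22 'c': at 18 ·f
pos 23 'b': at 16 ·f
pos 24 'b': at 17  emit P3@[23:24]
pos 25 'e': at 22 ·f
pos 26 'e': at 23  emit P5@[25:26]
pos 27 'b': at 16 ·f
pos 28 'a': at 1 ·f
pos 29 'b': at 11
pos 30 'c': at 12
pos 31 'b': at 13
pos 32 'd': at 14
pos 33 'a': at 15  emit P2@[28:33]
pos 34 'e': at 22 ·f
pos 35 'e': at 23  emit P5@[34:35]
pos 36 'd': at 7 ·f
pos 37 'e': at 22 ·f
pos 38 'e': at 23  emit P5@[37:38]
pos 39 'c': at 18 ·f
pos 40 'e': at 19
pos 41 'b': at 16 ·f
pos 42 'e': at 22 ·f
pos 43 'e': at 23  emit P5@[42:43]
pos 44 'b': at 16 ·f
pos 45 'b': at 17  emit P3@[44:45]
pos 46 'c': at 18 ·f
pos 47 'e': at 19
pos 48 'b': at 16 ·f
pos 49 'a': at 1 ·f

Result: [[4,1],[4,5],[10,0],[17,2],[19,3],[20,3],[24,3],[26,5],[33,2],[35,5],[38,5],[43,5],[45,3]]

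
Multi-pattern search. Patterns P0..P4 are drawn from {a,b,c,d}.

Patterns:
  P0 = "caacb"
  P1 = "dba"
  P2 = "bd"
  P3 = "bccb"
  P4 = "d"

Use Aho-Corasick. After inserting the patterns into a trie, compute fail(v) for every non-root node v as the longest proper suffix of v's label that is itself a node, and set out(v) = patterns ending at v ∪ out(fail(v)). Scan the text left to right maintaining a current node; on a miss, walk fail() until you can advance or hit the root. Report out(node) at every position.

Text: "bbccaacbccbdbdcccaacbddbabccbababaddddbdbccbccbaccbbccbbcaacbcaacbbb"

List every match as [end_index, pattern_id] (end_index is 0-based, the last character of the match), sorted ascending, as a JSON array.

Construct AC machine:
Trie (insert patterns):
  n0 'ε': b→9 c→1 d→6
  n1 'c': a→2
  n2 'ca': a→3
  n3 'caa': c→4
  n4 'caac': b→5
  n5 'caacb': ·  [P0 ends]
  n6 'd': b→7  [P4 ends]
  n7 'db': a→8
  n8 'dba': ·  [P1 ends]
  n9 'b': c→11 d→10
  n10 'bd': ·  [P2 ends]
  n11 'bc': c→12
  n12 'bcc': b→13
  n13 'bccb': ·  [P3 ends]

Failure links (BFS by depth):
  n1('c'): parent n0 fail=0; on 'c' 0 → fail=0;  out ∅∪∅=∅
  n6('d'): parent n0 fail=0; on 'd' 0 → fail=0;  out {4}∪∅={4}
  n9('b'): parent n0 fail=0; on 'b' 0 → fail=0;  out ∅∪∅=∅
  n2('ca'): parent n1 fail=0; on 'a' 0 → fail=0;  out ∅∪∅=∅
  n7('db'): parent n6 fail=0; on 'b' 0 → fail=9;  out ∅∪∅=∅
  n10('bd'): parent n9 fail=0; on 'd' 0 → fail=6;  out {2}∪{4}={2,4}
  n11('bc'): parent n9 fail=0; on 'c' 0 → fail=1;  out ∅∪∅=∅
  n3('caa'): parent n2 fail=0; on 'a' 0 → fail=0;  out ∅∪∅=∅
  n8('dba'): parent n7 fail=9; on 'a' 9→0 → fail=0;  out {1}∪∅={1}
  n12('bcc'): parent n11 fail=1; on 'c' 1→0 → fail=1;  out ∅∪∅=∅
  n4('caac'): parent n3 fail=0; on 'c' 0 → fail=1;  out ∅∪∅=∅
  n13('bccb'): parent n12 fail=1; on 'b' 1→0 → fail=9;  out {3}∪∅={3}
  n5('caacb'): parent n4 fail=1; on 'b' 1→0 → fail=9;  out {0}∪∅={0}

Text stream:
i=0 'b': node 0→9
i=1 'b': node 9→9 ·f
i=2 'c': node 9→11
i=3 'c': node 11→12
i=4 'a': node 12→2 ·f
i=5 'a': node 2→3
i=6 'c': node 3→4
i=7 'b': node 4→5  emit P0@[3:7]
i=8 'c': node 5→11 ·f
i=9 'c': node 11→12
i=10 'b': node 12→13  emit P3@[7:10]
i=11 'd': node 13→10 ·f  emit P2@[10:11],P4@[11:11]
i=12 'b': node 10→7 ·f
i=13 'd': node 7→10 ·f  emit P2@[12:13],P4@[13:13]
i=14 'c': node 10→1 ·f
i=15 'c': node 1→1 ·f
i=16 'c': node 1→1 ·f
i=17 'a': node 1→2
i=18 'a': node 2→3
i=19 'c': node 3→4
i=20 'b': node 4→5  emit P0@[16:20]
i=21 'd': node 5→10 ·f  emit P2@[20:21],P4@[21:21]
i=22 'd': node 10→6 ·f  emit P4@[22:22]
i=23 'b': node 6→7
i=24 'a': node 7→8  emit P1@[22:24]
i=25 'b': node 8→9 ·f
i=26 'c': node 9→11
i=27 'c': node 11→12
i=28 'b': node 12→13  emit P3@[25:28]
i=29 'a': node 13→0 ·f
i=30 'b': node 0→9
i=31 'a': node 9→0 ·f
i=32 'b': node 0→9
i=33 'a': node 9→0 ·f
i=34 'd': node 0→6  emit P4@[34:34]
i=35 'd': node 6→6 ·f  emit P4@[35:35]
i=36 'd': node 6→6 ·f  emit P4@[36:36]
i=37 'd': node 6→6 ·f  emit P4@[37:37]
i=38 'b': node 6→7
i=39 'd': node 7→10 ·f  emit P2@[38:39],P4@[39:39]
i=40 'b': node 10→7 ·f
i=41 'c': node 7→11 ·f
i=42 'c': node 11→12
i=43 'b': node 12→13  emit P3@[40:43]
i=44 'c': node 13→11 ·f
i=45 'c': node 11→12
i=46 'b': node 12→13  emit P3@[43:46]
i=47 'a': node 13→0 ·f
i=48 'c': node 0→1
i=49 'c': node 1→1 ·f
i=50 'b': node 1→9 ·f
i=51 'b': node 9→9 ·f
i=52 'c': node 9→11
i=53 'c': node 11→12
i=54 'b': node 12→13  emit P3@[51:54]
i=55 'b': node 13→9 ·f
i=56 'c': node 9→11
i=57 'a': node 11→2 ·f
i=58 'a': node 2→3
i=59 'c': node 3→4
i=60 'b': node 4→5  emit P0@[56:60]
i=61 'c': node 5→11 ·f
i=62 'a': node 11→2 ·f
i=63 'a': node 2→3
i=64 'c': node 3→4
i=65 'b': node 4→5  emit P0@[61:65]
i=66 'b': node 5→9 ·f
i=67 'b': node 9→9 ·f

Result: [[7,0],[10,3],[11,2],[11,4],[13,2],[13,4],[20,0],[21,2],[21,4],[22,4],[24,1],[28,3],[34,4],[35,4],[36,4],[37,4],[39,2],[39,4],[43,3],[46,3],[54,3],[60,0],[65,0]]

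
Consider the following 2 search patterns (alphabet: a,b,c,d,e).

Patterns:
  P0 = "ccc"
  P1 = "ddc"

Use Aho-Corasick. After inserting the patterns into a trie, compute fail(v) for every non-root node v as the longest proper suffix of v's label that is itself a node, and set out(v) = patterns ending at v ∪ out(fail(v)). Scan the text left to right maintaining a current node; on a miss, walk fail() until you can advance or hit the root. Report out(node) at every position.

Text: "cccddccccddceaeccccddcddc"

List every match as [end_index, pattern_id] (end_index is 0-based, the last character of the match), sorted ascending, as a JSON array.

Build automaton:
Trie nodes:
  0='ε' goto c→1 d→4
  1='c' goto c→2
  2='cc' goto c→3
  3='ccc' goto ·  [P0 ends]
  4='d' goto d→5
  5='dd' goto c→6
  6='ddc' goto ·  [P1 ends]

Failure links (BFS by depth):
  n1('c'): parent n0 fail=0; on 'c' 0 → fail=0;  out ∅∪∅=∅
  n4('d'): parent n0 fail=0; on 'd' 0 → fail=0;  out ∅∪∅=∅
  n2('cc'): parent n1 fail=0; on 'c' 0 → fail=1;  out ∅∪∅=∅
  n5('dd'): parent n4 fail=0; on 'd' 0 → fail=4;  out ∅∪∅=∅
  n3('ccc'): parent n2 fail=1; on 'c' 1 → fail=2;  out {0}∪∅={0}
  n6('ddc'): parent n5 fail=4; on 'c' 4→0 → fail=1;  out {1}∪∅={1}

Run:
pos 0 'c': at 1
pos 1 'c': at 2
pos 2 'c': at 3  emit P0@[0:2]
pos 3 'd': at 4 (fail-walked)
pos 4 'd': at 5
pos 5 'c': at 6  emit P1@[3:5]
pos 6 'c': at 2 (fail-walked)
pos 7 'c': at 3  emit P0@[5:7]
pos 8 'c': at 3 (fail-walked)  emit P0@[6:8]
pos 9 'd': at 4 (fail-walked)
pos 10 'd': at 5
pos 11 'c': at 6  emit P1@[9:11]
pos 12 'e': at 0 (fail-walked)
pos 13 'a': at 0
pos 14 'e': at 0
pos 15 'c': at 1
pos 16 'c': at 2
pos 17 'c': at 3  emit P0@[15:17]
pos 18 'c': at 3 (fail-walked)  emit P0@[16:18]
pos 19 'd': at 4 (fail-walked)
pos 20 'd': at 5
pos 21 'c': at 6  emit P1@[19:21]
pos 22 'd': at 4 (fail-walked)
pos 23 'd': at 5
pos 24 'c': at 6  emit P1@[22:24]

All matches (sorted): [[2,0],[5,1],[7,0],[8,0],[11,1],[17,0],[18,0],[21,1],[24,1]]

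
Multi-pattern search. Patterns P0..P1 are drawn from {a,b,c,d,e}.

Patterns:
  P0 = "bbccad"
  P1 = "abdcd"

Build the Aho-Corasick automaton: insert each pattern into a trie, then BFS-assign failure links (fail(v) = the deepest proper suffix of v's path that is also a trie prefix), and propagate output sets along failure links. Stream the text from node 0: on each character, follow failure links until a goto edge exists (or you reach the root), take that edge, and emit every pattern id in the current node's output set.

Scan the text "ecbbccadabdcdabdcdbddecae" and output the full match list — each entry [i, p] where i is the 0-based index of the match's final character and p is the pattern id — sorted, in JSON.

Build:
Trie (insert patterns):
  0='ε' goto a→7 b→1
  1='b' goto b→2
  2='bb' goto c→3
  3='bbc' goto c→4
  4='bbcc' goto a→5
  5='bbcca' goto d→6
  6='bbccad' goto ·  ←P0
  7='a' goto b→8
  8='ab' goto d→9
  9='abd' goto c→10
  10='abdc' goto d→11
  11='abdcd' goto ·  ←P1

BFS fail/out derivation:
  n1('b'): parent n0 fail=0; on 'b' 0 → fail=0;  out ∅∪∅=∅
  n7('a'): parent n0 fail=0; on 'a' 0 → fail=0;  out ∅∪∅=∅
  n2('bb'): parent n1 fail=0; on 'b' 0 → fail=1;  out ∅∪∅=∅
  n8('ab'): parent n7 fail=0; on 'b' 0 → fail=1;  out ∅∪∅=∅
  n3('bbc'): parent n2 fail=1; on 'c' 1→0 → fail=0;  out ∅∪∅=∅
  n9('abd'): parent n8 fail=1; on 'd' 1→0 → fail=0;  out ∅∪∅=∅
  n4('bbcc'): parent n3 fail=0; on 'c' 0 → fail=0;  out ∅∪∅=∅
  n10('abdc'): parent n9 fail=0; on 'c' 0 → fail=0;  out ∅∪∅=∅
  n5('bbcca'): parent n4 fail=0; on 'a' 0 → fail=7;  out ∅∪∅=∅
  n11('abdcd'): parent n10 fail=0; on 'd' 0 → fail=0;  out {1}∪∅={1}
  n6('bbccad'): parent n5 fail=7; on 'd' 7→0 → fail=0;  out {0}∪∅={0}

Scan:
i=0 'e': node 0→0
i=1 'c': node 0→0
i=2 'b': node 0→1
i=3 'b': node 1→2
i=4 'c': node 2→3
i=5 'c': node 3→4
i=6 'a': node 4→5
i=7 'd': node 5→6  emit P0@[2:7]
i=8 'a': node 6→7 (fail-walked)
i=9 'b': node 7→8
i=10 'd': node 8→9
i=11 'c': node 9→10
i=12 'd': node 10→11  emit P1@[8:12]
i=13 'a': node 11→7 (fail-walked)
i=14 'b': node 7→8
i=15 'd': node 8→9
i=16 'c': node 9→10
i=17 'd': node 10→11  emit P1@[13:17]
i=18 'b': node 11→1 (fail-walked)
i=19 'd': node 1→0 (fail-walked)
i=20 'd': node 0→0
i=21 'e': node 0→0
i=22 'c': node 0→0
i=23 'a': node 0→7
i=24 'e': node 7→0 (fail-walked)

Matches: [[7,0],[12,1],[17,1]]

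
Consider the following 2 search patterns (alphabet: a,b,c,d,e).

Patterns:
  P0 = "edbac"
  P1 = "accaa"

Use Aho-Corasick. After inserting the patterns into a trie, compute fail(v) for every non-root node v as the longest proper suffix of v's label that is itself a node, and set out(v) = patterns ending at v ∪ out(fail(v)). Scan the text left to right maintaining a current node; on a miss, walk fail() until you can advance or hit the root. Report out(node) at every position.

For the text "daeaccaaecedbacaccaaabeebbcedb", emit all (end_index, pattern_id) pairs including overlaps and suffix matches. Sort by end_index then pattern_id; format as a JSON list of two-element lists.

Build:
Trie (insert patterns):
  n0 'ε': a→6 e→1
  n1 'e': d→2
  n2 'ed': b→3
  n3 'edb': a→4
  n4 'edba': c→5
  n5 'edbac': ·  ←P0
  n6 'a': c→7
  n7 'ac': c→8
  n8 'acc': a→9
  n9 'acca': a→10
  n10 'accaa': ·  ←P1

BFS fail/out derivation:
  fail(1) 'e': from fail(0)=0 chase 'e': 0 ⇒ 0;  out=∅∪out(0)=∅
  fail(6) 'a': from fail(0)=0 chase 'a': 0 ⇒ 0;  out=∅∪out(0)=∅
  fail(2) 'ed': from fail(1)=0 chase 'd': 0 ⇒ 0;  out=∅∪out(0)=∅
  fail(7) 'ac': from fail(6)=0 chase 'c': 0 ⇒ 0;  out=∅∪out(0)=∅
  fail(3) 'edb': from fail(2)=0 chase 'b': 0 ⇒ 0;  out=∅∪out(0)=∅
  fail(8) 'acc': from fail(7)=0 chase 'c': 0 ⇒ 0;  out=∅∪out(0)=∅
  fail(4) 'edba': from fail(3)=0 chase 'a': 0 ⇒ 6;  out=∅∪out(6)=∅
  fail(9) 'acca': from fail(8)=0 chase 'a': 0 ⇒ 6;  out=∅∪out(6)=∅
  fail(5) 'edbac': from fail(4)=6 chase 'c': 6 ⇒ 7;  out={0}∪out(7)={0}
  fail(10) 'accaa': from fail(9)=6 chase 'a': 6→0 ⇒ 6;  out={1}∪out(6)={1}

Text stream:
[0] read 'd'  n0⇒n0
[1] read 'a'  n0⇒n6
[2] read 'e'  n6⇒n1 (via fail)
[3] read 'a'  n1⇒n6 (via fail)
[4] read 'c'  n6⇒n7
[5] read 'c'  n7⇒n8
[6] read 'a'  n8⇒n9
[7] read 'a'  n9⇒n10  → match P1@[3:7]
[8] read 'e'  n10⇒n1 (via fail)
[9] read 'c'  n1⇒n0 (via fail)
[10] read 'e'  n0⇒n1
[11] read 'd'  n1⇒n2
[12] read 'b'  n2⇒n3
[13] read 'a'  n3⇒n4
[14] read 'c'  n4⇒n5  → match P0@[10:14]
[15] read 'a'  n5⇒n6 (via fail)
[16] read 'c'  n6⇒n7
[17] read 'c'  n7⇒n8
[18] read 'a'  n8⇒n9
[19] read 'a'  n9⇒n10  → match P1@[15:19]
[20] read 'a'  n10⇒n6 (via fail)
[21] read 'b'  n6⇒n0 (via fail)
[22] read 'e'  n0⇒n1
[23] read 'e'  n1⇒n1 (via fail)
[24] read 'b'  n1⇒n0 (via fail)
[25] read 'b'  n0⇒n0
[26] read 'c'  n0⇒n0
[27] read 'e'  n0⇒n1
[28] read 'd'  n1⇒n2
[29] read 'b'  n2⇒n3

Matches: [[7,1],[14,0],[19,1]]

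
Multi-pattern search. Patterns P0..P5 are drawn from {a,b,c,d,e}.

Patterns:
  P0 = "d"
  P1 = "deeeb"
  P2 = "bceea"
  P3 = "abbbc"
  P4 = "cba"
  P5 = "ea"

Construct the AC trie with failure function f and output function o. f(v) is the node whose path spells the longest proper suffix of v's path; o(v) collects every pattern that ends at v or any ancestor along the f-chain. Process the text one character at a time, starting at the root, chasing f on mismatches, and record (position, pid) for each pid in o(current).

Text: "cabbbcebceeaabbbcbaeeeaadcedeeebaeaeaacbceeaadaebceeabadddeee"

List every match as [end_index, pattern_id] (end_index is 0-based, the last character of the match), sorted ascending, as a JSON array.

Construct AC machine:
Trie nodes:
  n0 'ε': a→11 b→6 c→16 d→1 e→19
  n1 'd': e→2  [P0 ends]
  n2 'de': e→3
  n3 'dee': e→4
  n4 'deee': b→5
  n5 'deeeb': ·  [P1 ends]
  n6 'b': c→7
  n7 'bc': e→8
  n8 'bce': e→9
  n9 'bcee': a→10
  n10 'bceea': ·  [P2 ends]
  n11 'a': b→12
  n12 'ab': b→13
  n13 'abb': b→14
  n14 'abbb': c→15
  n15 'abbbc': ·  [P3 ends]
  n16 'c': b→17
  n17 'cb': a→18
  n18 'cba': ·  [P4 ends]
  n19 'e': a→20
  n20 'ea': ·  [P5 ends]

Failure links (BFS by depth):
  fail(1) 'd': from fail(0)=0 chase 'd': 0 ⇒ 0;  out={0}∪out(0)={0}
  fail(6) 'b': from fail(0)=0 chase 'b': 0 ⇒ 0;  out=∅∪out(0)=∅
  fail(11) 'a': from fail(0)=0 chase 'a': 0 ⇒ 0;  out=∅∪out(0)=∅
  fail(16) 'c': from fail(0)=0 chase 'c': 0 ⇒ 0;  out=∅∪out(0)=∅
  fail(19) 'e': from fail(0)=0 chase 'e': 0 ⇒ 0;  out=∅∪out(0)=∅
  fail(2) 'de': from fail(1)=0 chase 'e': 0 ⇒ 19;  out=∅∪out(19)=∅
  fail(7) 'bc': from fail(6)=0 chase 'c': 0 ⇒ 16;  out=∅∪out(16)=∅
  fail(12) 'ab': from fail(11)=0 chase 'b': 0 ⇒ 6;  out=∅∪out(6)=∅
  fail(17) 'cb': from fail(16)=0 chase 'b': 0 ⇒ 6;  out=∅∪out(6)=∅
  fail(20) 'ea': from fail(19)=0 chase 'a': 0 ⇒ 11;  out={5}∪out(11)={5}
  fail(3) 'dee': from fail(2)=19 chase 'e': 19→0 ⇒ 19;  out=∅∪out(19)=∅
  fail(8) 'bce': from fail(7)=16 chase 'e': 16→0 ⇒ 19;  out=∅∪out(19)=∅
  fail(13) 'abb': from fail(12)=6 chase 'b': 6→0 ⇒ 6;  out=∅∪out(6)=∅
  fail(18) 'cba': from fail(17)=6 chase 'a': 6→0 ⇒ 11;  out={4}∪out(11)={4}
  fail(4) 'deee': from fail(3)=19 chase 'e': 19→0 ⇒ 19;  out=∅∪out(19)=∅
  fail(9) 'bcee': from fail(8)=19 chase 'e': 19→0 ⇒ 19;  out=∅∪out(19)=∅
  fail(14) 'abbb': from fail(13)=6 chase 'b': 6→0 ⇒ 6;  out=∅∪out(6)=∅
  fail(5) 'deeeb': from fail(4)=19 chase 'b': 19→0 ⇒ 6;  out={1}∪out(6)={1}
  fail(10) 'bceea': from fail(9)=19 chase 'a': 19 ⇒ 20;  out={2}∪out(20)={2,5}
  fail(15) 'abbbc': from fail(14)=6 chase 'c': 6 ⇒ 7;  out={3}∪out(7)={3}

Text stream:
i=0 'c': node 0→16
i=1 'a': node 16→11 (via fail)
i=2 'b': node 11→12
i=3 'b': node 12→13
i=4 'b': node 13→14
i=5 'c': node 14→15  ** P3@[1:5]
i=6 'e': node 15→8 (via fail)
i=7 'b': node 8→6 (via fail)
i=8 'c': node 6→7
i=9 'e': node 7→8
i=10 'e': node 8→9
i=11 'a': node 9→10  ** P2@[7:11],P5@[10:11]
i=12 'a': node 10→11 (via fail)
i=13 'b': node 11→12
i=14 'b': node 12→13
i=15 'b': node 13→14
i=16 'c': node 14→15  ** P3@[12:16]
i=17 'b': node 15→17 (via fail)
i=18 'a': node 17→18  ** P4@[16:18]
i=19 'e': node 18→19 (via fail)
i=20 'e': node 19→19 (via fail)
i=21 'e': node 19→19 (via fail)
i=22 'a': node 19→20  ** P5@[21:22]
i=23 'a': node 20→11 (via fail)
i=24 'd': node 11→1 (via fail)  ** P0@[24:24]
i=25 'c': node 1→16 (via fail)
i=26 'e': node 16→19 (via fail)
i=27 'd': node 19→1 (via fail)  ** P0@[27:27]
i=28 'e': node 1→2
i=29 'e': node 2→3
i=30 'e': node 3→4
i=31 'b': node 4→5  ** P1@[27:31]
i=32 'a': node 5→11 (via fail)
i=33 'e': node 11→19 (via fail)
i=34 'a': node 19→20  ** P5@[33:34]
i=35 'e': node 20→19 (via fail)
i=36 'a': node 19→20  ** P5@[35:36]
i=37 'a': node 20→11 (via fail)
i=38 'c': node 11→16 (via fail)
i=39 'b': node 16→17
i=40 'c': node 17→7 (via fail)
i=41 'e': node 7→8
i=42 'e': node 8→9
i=43 'a': node 9→10  ** P2@[39:43],P5@[42:43]
i=44 'a': node 10→11 (via fail)
i=45 'd': node 11→1 (via fail)  ** P0@[45:45]
i=46 'a': node 1→11 (via fail)
i=47 'e': node 11→19 (via fail)
i=48 'b': node 19→6 (via fail)
i=49 'c': node 6→7
i=50 'e': node 7→8
i=51 'e': node 8→9
i=52 'a': node 9→10  ** P2@[48:52],P5@[51:52]
i=53 'b': node 10→12 (via fail)
i=54 'a': node 12→11 (via fail)
i=55 'd': node 11→1 (via fail)  ** P0@[55:55]
i=56 'd': node 1→1 (via fail)  ** P0@[56:56]
i=57 'd': node 1→1 (via fail)  ** P0@[57:57]
i=58 'e': node 1→2
i=59 'e': node 2→3
i=60 'e': node 3→4

All matches (sorted): [[5,3],[11,2],[11,5],[16,3],[18,4],[22,5],[24,0],[27,0],[31,1],[34,5],[36,5],[43,2],[43,5],[45,0],[52,2],[52,5],[55,0],[56,0],[57,0]]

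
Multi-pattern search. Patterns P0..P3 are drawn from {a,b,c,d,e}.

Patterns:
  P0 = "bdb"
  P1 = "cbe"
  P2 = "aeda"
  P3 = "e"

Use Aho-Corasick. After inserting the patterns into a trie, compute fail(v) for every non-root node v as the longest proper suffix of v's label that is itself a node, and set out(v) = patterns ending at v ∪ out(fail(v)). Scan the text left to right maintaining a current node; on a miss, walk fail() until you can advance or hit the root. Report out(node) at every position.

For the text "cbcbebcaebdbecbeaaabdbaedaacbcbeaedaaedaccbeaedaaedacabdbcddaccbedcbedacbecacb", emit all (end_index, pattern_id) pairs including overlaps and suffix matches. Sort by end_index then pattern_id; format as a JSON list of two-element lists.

Build automaton:
Trie nodes:
  0='ε' goto a→7 b→1 c→4 e→11
  1='b' goto d→2
  2='bd' goto b→3
  3='bdb' goto ·  [P0 ends]
  4='c' goto b→5
  5='cb' goto e→6
  6='cbe' goto ·  [P1 ends]
  7='a' goto e→8
  8='ae' goto d→9
  9='aed' goto a→10
  10='aeda' goto ·  [P2 ends]
  11='e' goto ·  [P3 ends]

Failure links (BFS by depth):
  n1('b'): parent n0 fail=0; on 'b' 0 → fail=0;  out ∅∪∅=∅
  n4('c'): parent n0 fail=0; on 'c' 0 → fail=0;  out ∅∪∅=∅
  n7('a'): parent n0 fail=0; on 'a' 0 → fail=0;  out ∅∪∅=∅
  n11('e'): parent n0 fail=0; on 'e' 0 → fail=0;  out {3}∪∅={3}
  n2('bd'): parent n1 fail=0; on 'd' 0 → fail=0;  out ∅∪∅=∅
  n5('cb'): parent n4 fail=0; on 'b' 0 → fail=1;  out ∅∪∅=∅
  n8('ae'): parent n7 fail=0; on 'e' 0 → fail=11;  out ∅∪{3}={3}
  n3('bdb'): parent n2 fail=0; on 'b' 0 → fail=1;  out {0}∪∅={0}
  n6('cbe'): parent n5 fail=1; on 'e' 1→0 → fail=11;  out {1}∪{3}={1,3}
  n9('aed'): parent n8 fail=11; on 'd' 11→0 → fail=0;  out ∅∪∅=∅
  n10('aeda'): parent n9 fail=0; on 'a' 0 → fail=7;  out {2}∪∅={2}

Scan:
i=0 'c': node 0→4
i=1 'b': node 4→5
i=2 'c': node 5→4 ·f
i=3 'b': node 4→5
i=4 'e': node 5→6  → match P1@[2:4],P3@[4:4]
i=5 'b': node 6→1 ·f
i=6 'c': node 1→4 ·f
i=7 'a': node 4→7 ·f
i=8 'e': node 7→8  → match P3@[8:8]
i=9 'b': node 8→1 ·f
i=10 'd': node 1→2
i=11 'b': node 2→3  → match P0@[9:11]
i=12 'e': node 3→11 ·f  → match P3@[12:12]
i=13 'c': node 11→4 ·f
i=14 'b': node 4→5
i=15 'e': node 5→6  → match P1@[13:15],P3@[15:15]
i=16 'a': node 6→7 ·f
i=17 'a': node 7→7 ·f
i=18 'a': node 7→7 ·f
i=19 'b': node 7→1 ·f
i=20 'd': node 1→2
i=21 'b': node 2→3  → match P0@[19:21]
i=22 'a': node 3→7 ·f
i=23 'e': node 7→8  → match P3@[23:23]
i=24 'd': node 8→9
i=25 'a': node 9→10  → match P2@[22:25]
i=26 'a': node 10→7 ·f
i=27 'c': node 7→4 ·f
i=28 'b': node 4→5
i=29 'c': node 5→4 ·f
i=30 'b': node 4→5
i=31 'e': node 5→6  → match P1@[29:31],P3@[31:31]
i=32 'a': node 6→7 ·f
i=33 'e': node 7→8  → match P3@[33:33]
i=34 'd': node 8→9
i=35 'a': node 9→10  → match P2@[32:35]
i=36 'a': node 10→7 ·f
i=37 'e': node 7→8  → match P3@[37:37]
i=38 'd': node 8→9
i=39 'a': node 9→10  → match P2@[36:39]
i=40 'c': node 10→4 ·f
i=41 'c': node 4→4 ·f
i=42 'b': node 4→5
i=43 'e': node 5→6  → match P1@[41:43],P3@[43:43]
i=44 'a': node 6→7 ·f
i=45 'e': node 7→8  → match P3@[45:45]
i=46 'd': node 8→9
i=47 'a': node 9→10  → match P2@[44:47]
i=48 'a': node 10→7 ·f
i=49 'e': node 7→8  → match P3@[49:49]
i=50 'd': node 8→9
i=51 'a': node 9→10  → match P2@[48:51]
i=52 'c': node 10→4 ·f
i=53 'a': node 4→7 ·f
i=54 'b': node 7→1 ·f
i=55 'd': node 1→2
i=56 'b': node 2→3  → match P0@[54:56]
i=57 'c': node 3→4 ·f
i=58 'd': node 4→0 ·f
i=59 'd': node 0→0
i=60 'a': node 0→7
i=61 'c': node 7→4 ·f
i=62 'c': node 4→4 ·f
i=63 'b': node 4→5
i=64 'e': node 5→6  → match P1@[62:64],P3@[64:64]
i=65 'd': node 6→0 ·f
i=66 'c': node 0→4
i=67 'b': node 4→5
i=68 'e': node 5→6  → match P1@[66:68],P3@[68:68]
i=69 'd': node 6→0 ·f
i=70 'a': node 0→7
i=71 'c': node 7→4 ·f
i=72 'b': node 4→5
i=73 'e': node 5→6  → match P1@[71:73],P3@[73:73]
i=74 'c': node 6→4 ·f
i=75 'a': node 4→7 ·f
i=76 'c': node 7→4 ·f
i=77 'b': node 4→5

Matches: [[4,1],[4,3],[8,3],[11,0],[12,3],[15,1],[15,3],[21,0],[23,3],[25,2],[31,1],[31,3],[33,3],[35,2],[37,3],[39,2],[43,1],[43,3],[45,3],[47,2],[49,3],[51,2],[56,0],[64,1],[64,3],[68,1],[68,3],[73,1],[73,3]]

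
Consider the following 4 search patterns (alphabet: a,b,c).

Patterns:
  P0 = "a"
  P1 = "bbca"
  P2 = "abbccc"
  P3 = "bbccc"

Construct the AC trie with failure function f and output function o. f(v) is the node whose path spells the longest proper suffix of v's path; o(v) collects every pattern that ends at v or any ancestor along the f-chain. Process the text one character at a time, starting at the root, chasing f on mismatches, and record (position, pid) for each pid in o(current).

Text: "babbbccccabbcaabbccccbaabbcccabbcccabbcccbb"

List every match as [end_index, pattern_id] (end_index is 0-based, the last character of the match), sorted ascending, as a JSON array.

Build automaton:
Trie (insert patterns):
  0='ε' goto a→1 b→2
  1='a' goto b→6  [P0 ends]
  2='b' goto b→3
  3='bb' goto c→4
  4='bbc' goto a→5 c→11
  5='bbca' goto ·  [P1 ends]
  6='ab' goto b→7
  7='abb' goto c→8
  8='abbc' goto c→9
  9='abbcc' goto c→10
  10='abbccc' goto ·  [P2 ends]
  11='bbcc' goto c→12
  12='bbccc' goto ·  [P3 ends]

Failure links (BFS by depth):
  n1('a'): parent n0 fail=0; on 'a' 0 → fail=0;  out {0}∪∅={0}
  n2('b'): parent n0 fail=0; on 'b' 0 → fail=0;  out ∅∪∅=∅
  n3('bb'): parent n2 fail=0; on 'b' 0 → fail=2;  out ∅∪∅=∅
  n6('ab'): parent n1 fail=0; on 'b' 0 → fail=2;  out ∅∪∅=∅
  n4('bbc'): parent n3 fail=2; on 'c' 2→0 → fail=0;  out ∅∪∅=∅
  n7('abb'): parent n6 fail=2; on 'b' 2 → fail=3;  out ∅∪∅=∅
  n5('bbca'): parent n4 fail=0; on 'a' 0 → fail=1;  out {1}∪{0}={0,1}
  n8('abbc'): parent n7 fail=3; on 'c' 3 → fail=4;  out ∅∪∅=∅
  n11('bbcc'): parent n4 fail=0; on 'c' 0 → fail=0;  out ∅∪∅=∅
  n9('abbcc'): parent n8 fail=4; on 'c' 4 → fail=11;  out ∅∪∅=∅
  n12('bbccc'): parent n11 fail=0; on 'c' 0 → fail=0;  out {3}∪∅={3}
  n10('abbccc'): parent n9 fail=11; on 'c' 11 → fail=12;  out {2}∪{3}={2,3}

Scan:
[0] read 'b'  n0⇒n2
[1] read 'a'  n2⇒n1 (via fail)  ** P0@[1:1]
[2] read 'b'  n1⇒n6
[3] read 'b'  n6⇒n7
[4] read 'b'  n7⇒n3 (via fail)
[5] read 'c'  n3⇒n4
[6] read 'c'  n4⇒n11
[7] read 'c'  n11⇒n12  ** P3@[3:7]
[8] read 'c'  n12⇒n0 (via fail)
[9] read 'a'  n0⇒n1  ** P0@[9:9]
[10] read 'b'  n1⇒n6
[11] read 'b'  n6⇒n7
[12] read 'c'  n7⇒n8
[13] read 'a'  n8⇒n5 (via fail)  ** P0@[13:13],P1@[10:13]
[14] read 'a'  n5⇒n1 (via fail)  ** P0@[14:14]
[15] read 'b'  n1⇒n6
[16] read 'b'  n6⇒n7
[17] read 'c'  n7⇒n8
[18] read 'c'  n8⇒n9
[19] read 'c'  n9⇒n10  ** P2@[14:19],P3@[15:19]
[20] read 'c'  n10⇒n0 (via fail)
[21] read 'b'  n0⇒n2
[22] read 'a'  n2⇒n1 (via fail)  ** P0@[22:22]
[23] read 'a'  n1⇒n1 (via fail)  ** P0@[23:23]
[24] read 'b'  n1⇒n6
[25] read 'b'  n6⇒n7
[26] read 'c'  n7⇒n8
[27] read 'c'  n8⇒n9
[28] read 'c'  n9⇒n10  ** P2@[23:28],P3@[24:28]
[29] read 'a'  n10⇒n1 (via fail)  ** P0@[29:29]
[30] read 'b'  n1⇒n6
[31] read 'b'  n6⇒n7
[32] read 'c'  n7⇒n8
[33] read 'c'  n8⇒n9
[34] read 'c'  n9⇒n10  ** P2@[29:34],P3@[30:34]
[35] read 'a'  n10⇒n1 (via fail)  ** P0@[35:35]
[36] read 'b'  n1⇒n6
[37] read 'b'  n6⇒n7
[38] read 'c'  n7⇒n8
[39] read 'c'  n8⇒n9
[40] read 'c'  n9⇒n10  ** P2@[35:40],P3@[36:40]
[41] read 'b'  n10⇒n2 (via fail)
[42] read 'b'  n2⇒n3

All matches (sorted): [[1,0],[7,3],[9,0],[13,0],[13,1],[14,0],[19,2],[19,3],[22,0],[23,0],[28,2],[28,3],[29,0],[34,2],[34,3],[35,0],[40,2],[40,3]]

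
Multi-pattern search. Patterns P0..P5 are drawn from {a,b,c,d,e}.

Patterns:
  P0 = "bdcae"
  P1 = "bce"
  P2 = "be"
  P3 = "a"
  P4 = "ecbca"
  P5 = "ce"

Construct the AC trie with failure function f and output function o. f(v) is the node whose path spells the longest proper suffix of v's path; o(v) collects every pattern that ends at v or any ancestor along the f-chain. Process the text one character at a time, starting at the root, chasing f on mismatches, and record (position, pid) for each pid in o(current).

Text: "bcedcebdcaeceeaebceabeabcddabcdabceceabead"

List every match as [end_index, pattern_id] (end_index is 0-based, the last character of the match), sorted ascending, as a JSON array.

Construct AC machine:
Trie (insert patterns):
  0='ε' goto a→9 b→1 c→15 e→10
  1='b' goto c→6 d→2 e→8
  2='bd' goto c→3
  3='bdc' goto a→4
  4='bdca' goto e→5
  5='bdcae' goto ·  [P0 ends]
  6='bc' goto e→7
  7='bce' goto ·  [P1 ends]
  8='be' goto ·  [P2 ends]
  9='a' goto ·  [P3 ends]
  10='e' goto c→11
  11='ec' goto b→12
  12='ecb' goto c→13
  13='ecbc' goto a→14
  14='ecbca' goto ·  [P4 ends]
  15='c' goto e→16
  16='ce' goto ·  [P5 ends]

BFS fail/out derivation:
  fail(1) 'b': from fail(0)=0 chase 'b': 0 ⇒ 0;  out=∅∪out(0)=∅
  fail(9) 'a': from fail(0)=0 chase 'a': 0 ⇒ 0;  out={3}∪out(0)={3}
  fail(10) 'e': from fail(0)=0 chase 'e': 0 ⇒ 0;  out=∅∪out(0)=∅
  fail(15) 'c': from fail(0)=0 chase 'c': 0 ⇒ 0;  out=∅∪out(0)=∅
  fail(2) 'bd': from fail(1)=0 chase 'd': 0 ⇒ 0;  out=∅∪out(0)=∅
  fail(6) 'bc': from fail(1)=0 chase 'c': 0 ⇒ 15;  out=∅∪out(15)=∅
  fail(8) 'be': from fail(1)=0 chase 'e': 0 ⇒ 10;  out={2}∪out(10)={2}
  fail(11) 'ec': from fail(10)=0 chase 'c': 0 ⇒ 15;  out=∅∪out(15)=∅
  fail(16) 'ce': from fail(15)=0 chase 'e': 0 ⇒ 10;  out={5}∪out(10)={5}
  fail(3) 'bdc': from fail(2)=0 chase 'c': 0 ⇒ 15;  out=∅∪out(15)=∅
  fail(7) 'bce': from fail(6)=15 chase 'e': 15 ⇒ 16;  out={1}∪out(16)={1,5}
  fail(12) 'ecb': from fail(11)=15 chase 'b': 15→0 ⇒ 1;  out=∅∪out(1)=∅
  fail(4) 'bdca': from fail(3)=15 chase 'a': 15→0 ⇒ 9;  out=∅∪out(9)={3}
  fail(13) 'ecbc': from fail(12)=1 chase 'c': 1 ⇒ 6;  out=∅∪out(6)=∅
  fail(5) 'bdcae': from fail(4)=9 chase 'e': 9→0 ⇒ 10;  out={0}∪out(10)={0}
  fail(14) 'ecbca': from fail(13)=6 chase 'a': 6→15→0 ⇒ 9;  out={4}∪out(9)={3,4}

Scan:
i=0 'b': node 0→1
i=1 'c': node 1→6
i=2 'e': node 6→7  emit P1@[0:2],P5@[1:2]
i=3 'd': node 7→0 ·f
i=4 'c': node 0→15
i=5 'e': node 15→16  emit P5@[4:5]
i=6 'b': node 16→1 ·f
i=7 'd': node 1→2
i=8 'c': node 2→3
i=9 'a': node 3→4  emit P3@[9:9]
i=10 'e': node 4→5  emit P0@[6:10]
i=11 'c': node 5→11 ·f
i=12 'e': node 11→16 ·f  emit P5@[11:12]
i=13 'e': node 16→10 ·f
i=14 'a': node 10→9 ·f  emit P3@[14:14]
i=15 'e': node 9→10 ·f
i=16 'b': node 10→1 ·f
i=17 'c': node 1→6
i=18 'e': node 6→7  emit P1@[16:18],P5@[17:18]
i=19 'a': node 7→9 ·f  emit P3@[19:19]
i=20 'b': node 9→1 ·f
i=21 'e': node 1→8  emit P2@[20:21]
i=22 'a': node 8→9 ·f  emit P3@[22:22]
i=23 'b': node 9→1 ·f
i=24 'c': node 1→6
i=25 'd': node 6→0 ·f
i=26 'd': node 0→0
i=27 'a': node 0→9  emit P3@[27:27]
i=28 'b': node 9→1 ·f
i=29 'c': node 1→6
i=30 'd': node 6→0 ·f
i=31 'a': node 0→9  emit P3@[31:31]
i=32 'b': node 9→1 ·f
i=33 'c': node 1→6
i=34 'e': node 6→7  emit P1@[32:34],P5@[33:34]
i=35 'c': node 7→11 ·f
i=36 'e': node 11→16 ·f  emit P5@[35:36]
i=37 'a': node 16→9 ·f  emit P3@[37:37]
i=38 'b': node 9→1 ·f
i=39 'e': node 1→8  emit P2@[38:39]
i=40 'a': node 8→9 ·f  emit P3@[40:40]
i=41 'd': node 9→0 ·f

All matches (sorted): [[2,1],[2,5],[5,5],[9,3],[10,0],[12,5],[14,3],[18,1],[18,5],[19,3],[21,2],[22,3],[27,3],[31,3],[34,1],[34,5],[36,5],[37,3],[39,2],[40,3]]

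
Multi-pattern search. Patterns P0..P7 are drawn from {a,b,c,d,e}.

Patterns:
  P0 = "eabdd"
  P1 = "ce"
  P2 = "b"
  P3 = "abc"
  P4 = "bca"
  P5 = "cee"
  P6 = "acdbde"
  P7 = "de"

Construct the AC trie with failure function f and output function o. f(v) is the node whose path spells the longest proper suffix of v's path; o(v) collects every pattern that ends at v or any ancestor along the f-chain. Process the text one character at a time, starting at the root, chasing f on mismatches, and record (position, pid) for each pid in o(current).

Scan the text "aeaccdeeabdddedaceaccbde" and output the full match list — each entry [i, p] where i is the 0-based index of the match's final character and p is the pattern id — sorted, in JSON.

Build automaton:
Trie (insert patterns):
  0='ε' goto a→9 b→8 c→6 d→20 e→1
  1='e' goto a→2
  2='ea' goto b→3
  3='eab' goto d→4
  4='eabd' goto d→5
  5='eabdd' goto ·  ←P0
  6='c' goto e→7
  7='ce' goto e→14  ←P1
  8='b' goto c→12  ←P2
  9='a' goto b→10 c→15
  10='ab' goto c→11
  11='abc' goto ·  ←P3
  12='bc' goto a→13
  13='bca' goto ·  ←P4
  14='cee' goto ·  ←P5
  15='ac' goto d→16
  16='acd' goto b→17
  17='acdb' goto d→18
  18='acdbd' goto e→19
  19='acdbde' goto ·  ←P6
  20='d' goto e→21
  21='de' goto ·  ←P7

Failure links (BFS by depth):
  n1('e'): parent n0 fail=0; on 'e' 0 → fail=0;  out ∅∪∅=∅
  n6('c'): parent n0 fail=0; on 'c' 0 → fail=0;  out ∅∪∅=∅
  n8('b'): parent n0 fail=0; on 'b' 0 → fail=0;  out {2}∪∅={2}
  n9('a'): parent n0 fail=0; on 'a' 0 → fail=0;  out ∅∪∅=∅
  n20('d'): parent n0 fail=0; on 'd' 0 → fail=0;  out ∅∪∅=∅
  n2('ea'): parent n1 fail=0; on 'a' 0 → fail=9;  out ∅∪∅=∅
  n7('ce'): parent n6 fail=0; on 'e' 0 → fail=1;  out {1}∪∅={1}
  n10('ab'): parent n9 fail=0; on 'b' 0 → fail=8;  out ∅∪{2}={2}
  n12('bc'): parent n8 fail=0; on 'c' 0 → fail=6;  out ∅∪∅=∅
  n15('ac'): parent n9 fail=0; on 'c' 0 → fail=6;  out ∅∪∅=∅
  n21('de'): parent n20 fail=0; on 'e' 0 → fail=1;  out {7}∪∅={7}
  n3('eab'): parent n2 fail=9; on 'b' 9 → fail=10;  out ∅∪{2}={2}
  n11('abc'): parent n10 fail=8; on 'c' 8 → fail=12;  out {3}∪∅={3}
  n13('bca'): parent n12 fail=6; on 'a' 6→0 → fail=9;  out {4}∪∅={4}
  n14('cee'): parent n7 fail=1; on 'e' 1→0 → fail=1;  out {5}∪∅={5}
  n16('acd'): parent n15 fail=6; on 'd' 6→0 → fail=20;  out ∅∪∅=∅
  n4('eabd'): parent n3 fail=10; on 'd' 10→8→0 → fail=20;  out ∅∪∅=∅
  n17('acdb'): parent n16 fail=20; on 'b' 20→0 → fail=8;  out ∅∪{2}={2}
  n5('eabdd'): parent n4 fail=20; on 'd' 20→0 → fail=20;  out {0}∪∅={0}
  n18('acdbd'): parent n17 fail=8; on 'd' 8→0 → fail=20;  out ∅∪∅=∅
  n19('acdbde'): parent n18 fail=20; on 'e' 20 → fail=21;  out {6}∪{7}={6,7}

Scan:
pos 0 'a': at 9
pos 1 'e': at 1 ·f
pos 2 'a': at 2
pos 3 'c': at 15 ·f
pos 4 'c': at 6 ·f
pos 5 'd': at 20 ·f
pos 6 'e': at 21  ** P7@[5:6]
pos 7 'e': at 1 ·f
pos 8 'a': at 2
pos 9 'b': at 3  ** P2@[9:9]
pos 10 'd': at 4
pos 11 'd': at 5  ** P0@[7:11]
pos 12 'd': at 20 ·f
pos 13 'e': at 21  ** P7@[12:13]
pos 14 'd': at 20 ·f
pos 15 'a': at 9 ·f
pos 16 'c': at 15
pos 17 'e': at 7 ·f  ** P1@[16:17]
pos 18 'a': at 2 ·f
pos 19 'c': at 15 ·f
pos 20 'c': at 6 ·f
pos 21 'b': at 8 ·f  ** P2@[21:21]
pos 22 'd': at 20 ·f
pos 23 'e': at 21  ** P7@[22:23]

All matches (sorted): [[6,7],[9,2],[11,0],[13,7],[17,1],[21,2],[23,7]]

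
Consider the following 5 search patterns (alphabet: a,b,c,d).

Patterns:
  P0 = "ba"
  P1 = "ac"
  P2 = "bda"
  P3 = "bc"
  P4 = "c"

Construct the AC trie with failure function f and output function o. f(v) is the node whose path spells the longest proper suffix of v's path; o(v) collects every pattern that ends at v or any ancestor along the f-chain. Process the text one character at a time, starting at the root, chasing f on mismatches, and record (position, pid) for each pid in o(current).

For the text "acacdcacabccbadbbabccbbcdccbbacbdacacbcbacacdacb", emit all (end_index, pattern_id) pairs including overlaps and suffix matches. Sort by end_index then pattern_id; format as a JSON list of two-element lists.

Build:
Trie nodes:
  0='ε' goto a→3 b→1 c→8
  1='b' goto a→2 c→7 d→5
  2='ba' goto ·  [P0 ends]
  3='a' goto c→4
  4='ac' goto ·  [P1 ends]
  5='bd' goto a→6
  6='bda' goto ·  [P2 ends]
  7='bc' goto ·  [P3 ends]
  8='c' goto ·  [P4 ends]

BFS fail/out derivation:
  fail(1) 'b': from fail(0)=0 chase 'b': 0 ⇒ 0;  out=∅∪out(0)=∅
  fail(3) 'a': from fail(0)=0 chase 'a': 0 ⇒ 0;  out=∅∪out(0)=∅
  fail(8) 'c': from fail(0)=0 chase 'c': 0 ⇒ 0;  out={4}∪out(0)={4}
  fail(2) 'ba': from fail(1)=0 chase 'a': 0 ⇒ 3;  out={0}∪out(3)={0}
  fail(4) 'ac': from fail(3)=0 chase 'c': 0 ⇒ 8;  out={1}∪out(8)={1,4}
  fail(5) 'bd': from fail(1)=0 chase 'd': 0 ⇒ 0;  out=∅∪out(0)=∅
  fail(7) 'bc': from fail(1)=0 chase 'c': 0 ⇒ 8;  out={3}∪out(8)={3,4}
  fail(6) 'bda': from fail(5)=0 chase 'a': 0 ⇒ 3;  out={2}∪out(3)={2}

Scan:
[0] read 'a'  n0⇒n3
[1] read 'c'  n3⇒n4  emit P1@[0:1],P4@[1:1]
[2] read 'a'  n4⇒n3 ·f
[3] read 'c'  n3⇒n4  emit P1@[2:3],P4@[3:3]
[4] read 'd'  n4⇒n0 ·f
[5] read 'c'  n0⇒n8  emit P4@[5:5]
[6] read 'a'  n8⇒n3 ·f
[7] read 'c'  n3⇒n4  emit P1@[6:7],P4@[7:7]
[8] read 'a'  n4⇒n3 ·f
[9] read 'b'  n3⇒n1 ·f
[10] read 'c'  n1⇒n7  emit P3@[9:10],P4@[10:10]
[11] read 'c'  n7⇒n8 ·f  emit P4@[11:11]
[12] read 'b'  n8⇒n1 ·f
[13] read 'a'  n1⇒n2  emit P0@[12:13]
[14] read 'd'  n2⇒n0 ·f
[15] read 'b'  n0⇒n1
[16] read 'b'  n1⇒n1 ·f
[17] read 'a'  n1⇒n2  emit P0@[16:17]
[18] read 'b'  n2⇒n1 ·f
[19] read 'c'  n1⇒n7  emit P3@[18:19],P4@[19:19]
[20] read 'c'  n7⇒n8 ·f  emit P4@[20:20]
[21] read 'b'  n8⇒n1 ·f
[22] read 'b'  n1⇒n1 ·f
[23] read 'c'  n1⇒n7  emit P3@[22:23],P4@[23:23]
[24] read 'd'  n7⇒n0 ·f
[25] read 'c'  n0⇒n8  emit P4@[25:25]
[26] read 'c'  n8⇒n8 ·f  emit P4@[26:26]
[27] read 'b'  n8⇒n1 ·f
[28] read 'b'  n1⇒n1 ·f
[29] read 'a'  n1⇒n2  emit P0@[28:29]
[30] read 'c'  n2⇒n4 ·f  emit P1@[29:30],P4@[30:30]
[31] read 'b'  n4⇒n1 ·f
[32] read 'd'  n1⇒n5
[33] read 'a'  n5⇒n6  emit P2@[31:33]
[34] read 'c'  n6⇒n4 ·f  emit P1@[33:34],P4@[34:34]
[35] read 'a'  n4⇒n3 ·f
[36] read 'c'  n3⇒n4  emit P1@[35:36],P4@[36:36]
[37] read 'b'  n4⇒n1 ·f
[38] read 'c'  n1⇒n7  emit P3@[37:38],P4@[38:38]
[39] read 'b'  n7⇒n1 ·f
[40] read 'a'  n1⇒n2  emit P0@[39:40]
[41] read 'c'  n2⇒n4 ·f  emit P1@[40:41],P4@[41:41]
[42] read 'a'  n4⇒n3 ·f
[43] read 'c'  n3⇒n4  emit P1@[42:43],P4@[43:43]
[44] read 'd'  n4⇒n0 ·f
[45] read 'a'  n0⇒n3
[46] read 'c'  n3⇒n4  emit P1@[45:46],P4@[46:46]
[47] read 'b'  n4⇒n1 ·f

All matches (sorted): [[1,1],[1,4],[3,1],[3,4],[5,4],[7,1],[7,4],[10,3],[10,4],[11,4],[13,0],[17,0],[19,3],[19,4],[20,4],[23,3],[23,4],[25,4],[26,4],[29,0],[30,1],[30,4],[33,2],[34,1],[34,4],[36,1],[36,4],[38,3],[38,4],[40,0],[41,1],[41,4],[43,1],[43,4],[46,1],[46,4]]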